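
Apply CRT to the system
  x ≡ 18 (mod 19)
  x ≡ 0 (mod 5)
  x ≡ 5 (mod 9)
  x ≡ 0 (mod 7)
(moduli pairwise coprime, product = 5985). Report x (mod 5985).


Product of moduli M = 19 · 5 · 9 · 7 = 5985.
Merge one congruence at a time:
  Start: x ≡ 18 (mod 19).
  Combine with x ≡ 0 (mod 5); new modulus lcm = 95.
    Write x = 18 + 19·t and substitute into x ≡ 0 (mod 5): 19·t ≡ 0 − 18 = -18 (mod 5).
    Reduce coefficients mod 5: 4·t ≡ 2 (mod 5).
    The inverse of 4 mod 5 is 4 (since 4·4 = 16 = 3·5 + 1), so t ≡ 4·2 = 8 ≡ 3 (mod 5).
    Then x = 18 + 19·3 = 75, valid modulo lcm(19, 5) = 95: x ≡ 75 (mod 95).
  Combine with x ≡ 5 (mod 9); new modulus lcm = 855.
    Write x = 75 + 95·t and substitute into x ≡ 5 (mod 9): 95·t ≡ 5 − 75 = -70 (mod 9).
    Reduce coefficients mod 9: 5·t ≡ 2 (mod 9).
    The inverse of 5 mod 9 is 2 (since 5·2 = 10 = 1·9 + 1), so t ≡ 2·2 = 4 ≡ 4 (mod 9).
    Then x = 75 + 95·4 = 455, valid modulo lcm(95, 9) = 855: x ≡ 455 (mod 855).
  Combine with x ≡ 0 (mod 7); new modulus lcm = 5985.
    Write x = 455 + 855·t and substitute into x ≡ 0 (mod 7): 855·t ≡ 0 − 455 = -455 (mod 7).
    Reduce coefficients mod 7: 1·t ≡ 0 (mod 7).
    So t ≡ 0 (mod 7).
    Then x = 455 + 855·0 = 455, valid modulo lcm(855, 7) = 5985: x ≡ 455 (mod 5985).
Verify against each original: 455 mod 19 = 18, 455 mod 5 = 0, 455 mod 9 = 5, 455 mod 7 = 0.

x ≡ 455 (mod 5985).


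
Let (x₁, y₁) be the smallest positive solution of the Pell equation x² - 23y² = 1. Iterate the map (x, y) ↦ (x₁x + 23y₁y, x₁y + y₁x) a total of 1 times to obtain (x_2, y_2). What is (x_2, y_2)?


Step 1: Find the fundamental solution (x₁, y₁) of x² - 23y² = 1.
  Expand √23 as a continued fraction. a₀ = ⌊√23⌋ = 4; iterate m_{k+1} = d_k·a_k − m_k, d_{k+1} = (23 − m_{k+1}²)/d_k, a_{k+1} = ⌊(a₀ + m_{k+1})/d_{k+1}⌋ (starting m₀ = 0, d₀ = 1), with convergents p_k = a_k·p_{k-1} + p_{k-2}, q_k = a_k·q_{k-1} + q_{k-2} (p₋₁ = 1, q₋₁ = 0):
  k = 0: a₀ = 4; p₀/q₀ = 4/1; p₀² − 23·q₀² = 16 − 23 = -7.
  k = 1: m = 4, d = 7, a = ⌊(4 + 4)/7⌋ = 1; p/q = (1·4 + 1)/(1·1 + 0) = 5/1; p² − 23·q² = 25 − 23 = 2.
  k = 2: m = 3, d = 2, a = ⌊(4 + 3)/2⌋ = 3; p/q = (3·5 + 4)/(3·1 + 1) = 19/4; p² − 23·q² = 361 − 368 = -7.
  k = 3: m = 3, d = 7, a = ⌊(4 + 3)/7⌋ = 1; p/q = (1·19 + 5)/(1·4 + 1) = 24/5; p² − 23·q² = 576 − 575 = 1.
  The first convergent with p² − 23·q² = 1 gives the fundamental solution (x₁, y₁) = (24, 5).
Step 2: Apply the recurrence (x_{n+1}, y_{n+1}) = (x₁x_n + 23y₁y_n, x₁y_n + y₁x_n) repeatedly.
  From (x_1, y_1) = (24, 5): x_2 = 24·24 + 23·5·5 = 1151; y_2 = 24·5 + 5·24 = 240.
Step 3: Verify x_2² - 23·y_2² = 1324801 - 1324800 = 1 (should be 1). ✓

(x_1, y_1) = (24, 5); (x_2, y_2) = (1151, 240).


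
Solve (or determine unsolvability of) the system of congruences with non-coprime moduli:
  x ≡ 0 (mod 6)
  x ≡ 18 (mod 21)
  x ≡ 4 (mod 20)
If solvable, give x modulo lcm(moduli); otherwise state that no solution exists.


Moduli 6, 21, 20 are not pairwise coprime, so CRT works modulo lcm(m_i) when all pairwise compatibility conditions hold.
Pairwise compatibility: gcd(m_i, m_j) must divide a_i - a_j for every pair.
Merge one congruence at a time:
  Start: x ≡ 0 (mod 6).
  Combine with x ≡ 18 (mod 21): gcd(6, 21) = 3; 18 - 0 = 18, which IS divisible by 3, so compatible.
    Write x = 0 + 6·t and substitute into x ≡ 18 (mod 21): 6·t ≡ 18 − 0 = 18 (mod 21).
    Divide the congruence (and modulus) by g = 3: 2·t ≡ 6 (mod 7).
    The inverse of 2 mod 7 is 4 (since 2·4 = 8 = 1·7 + 1), so t ≡ 4·6 = 24 ≡ 3 (mod 7).
    Then x = 0 + 6·3 = 18, valid modulo lcm(6, 21) = 42: x ≡ 18 (mod 42).
  Combine with x ≡ 4 (mod 20): gcd(42, 20) = 2; 4 - 18 = -14, which IS divisible by 2, so compatible.
    Write x = 18 + 42·t and substitute into x ≡ 4 (mod 20): 42·t ≡ 4 − 18 = -14 (mod 20).
    Divide the congruence (and modulus) by g = 2: 21·t ≡ -7 (mod 10).
    Reduce coefficients mod 10: 1·t ≡ 3 (mod 10).
    So t ≡ 3 (mod 10).
    Then x = 18 + 42·3 = 144, valid modulo lcm(42, 20) = 420: x ≡ 144 (mod 420).
Verify: 144 mod 6 = 0, 144 mod 21 = 18, 144 mod 20 = 4.

x ≡ 144 (mod 420).


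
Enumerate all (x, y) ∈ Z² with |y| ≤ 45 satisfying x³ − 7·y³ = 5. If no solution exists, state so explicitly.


The equation is x³ - 7y³ = 5. For fixed y, x³ = 7·y³ + 5, so a solution requires the RHS to be a perfect cube.
Strategy: iterate y from -45 to 45, compute RHS = 7·y³ + 5, and check whether it is a (positive or negative) perfect cube.
Check small values of y:
  y = 0: RHS = 5 is not a perfect cube.
  y = 1: RHS = 12 is not a perfect cube.
  y = -1: RHS = -2 is not a perfect cube.
  y = 2: RHS = 61 is not a perfect cube.
  y = -2: RHS = -51 is not a perfect cube.
  y = 3: RHS = 194 is not a perfect cube.
  y = -3: RHS = -184 is not a perfect cube.
Continuing the search up to |y| = 45 finds no solutions either.
No (x, y) in the scanned range satisfies the equation.

No integer solutions with |y| ≤ 45.


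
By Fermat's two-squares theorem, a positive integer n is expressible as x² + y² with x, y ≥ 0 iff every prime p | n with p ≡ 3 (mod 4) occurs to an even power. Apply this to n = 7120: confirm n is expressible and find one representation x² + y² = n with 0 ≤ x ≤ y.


Step 1: Factor n = 7120 = 2^4 · 5 · 89.
Step 2: Check the mod-4 condition on each prime factor: 2 = 2 (special); 5 ≡ 1 (mod 4), exponent 1; 89 ≡ 1 (mod 4), exponent 1.
All primes ≡ 3 (mod 4) appear to even exponent (or don't appear), so by the two-squares theorem n IS expressible as a sum of two squares.
Step 3: Build a representation. Group n = k² · m with k = 4 and m = 5 · 89 = 445 (a product of primes ≡ 1 (mod 4)); a representation of m scales to one of n via (k·x)² + (k·y)² = k²(x² + y²). Each prime p ≡ 1 (mod 4) is itself a sum of two squares; find a² by testing p − a² for a perfect square:
  5: 5 − 1² = 4 = 2² ⇒ 5 = 1² + 2².
  89: 89 − 1² = 88, 89 − 2² = 85, 89 − 3² = 80, 89 − 4² = 73, 89 − 5² = 64 = 8² ⇒ 89 = 5² + 8².
  Combine using the Brahmagupta–Fibonacci identity (a² + b²)(c² + d²) = (ac − bd)² + (ad + bc)² = (ac + bd)² + (ad − bc)²:
  5 · 89 = 445: from (1² + 2²)(5² + 8²), take (1·5 − 2·8, 1·8 + 2·5) = (5 − 16, 8 + 10) = (-11, 18); dropping signs (only squares matter) gives (11, 18); check 11² + 18² = 121 + 324 = 445 ✓.
  Scale by k = 4: (4·11, 4·18) = (44, 72).
Step 4: Order so x ≤ y and verify: 44² + 72² = 1936 + 5184 = 7120 = n. ✓

n = 7120 = 44² + 72² (one valid representation with x ≤ y).


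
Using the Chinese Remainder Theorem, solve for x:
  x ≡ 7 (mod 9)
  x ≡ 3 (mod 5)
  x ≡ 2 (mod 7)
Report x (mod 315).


Moduli 9, 5, 7 are pairwise coprime; by CRT there is a unique solution modulo M = 9 · 5 · 7 = 315.
Solve pairwise, accumulating the modulus:
  Start with x ≡ 7 (mod 9).
  Combine with x ≡ 3 (mod 5): since gcd(9, 5) = 1, we get a unique residue mod 45.
    Write x = 7 + 9·t and substitute into x ≡ 3 (mod 5): 9·t ≡ 3 − 7 = -4 (mod 5).
    Reduce coefficients mod 5: 4·t ≡ 1 (mod 5).
    The inverse of 4 mod 5 is 4 (since 4·4 = 16 = 3·5 + 1), so t ≡ 4·1 = 4 ≡ 4 (mod 5).
    Then x = 7 + 9·4 = 43, valid modulo lcm(9, 5) = 45: x ≡ 43 (mod 45).
  Combine with x ≡ 2 (mod 7): since gcd(45, 7) = 1, we get a unique residue mod 315.
    Write x = 43 + 45·t and substitute into x ≡ 2 (mod 7): 45·t ≡ 2 − 43 = -41 (mod 7).
    Reduce coefficients mod 7: 3·t ≡ 1 (mod 7).
    The inverse of 3 mod 7 is 5 (since 3·5 = 15 = 2·7 + 1), so t ≡ 5·1 = 5 ≡ 5 (mod 7).
    Then x = 43 + 45·5 = 268, valid modulo lcm(45, 7) = 315: x ≡ 268 (mod 315).
Verify: 268 mod 9 = 7 ✓, 268 mod 5 = 3 ✓, 268 mod 7 = 2 ✓.

x ≡ 268 (mod 315).


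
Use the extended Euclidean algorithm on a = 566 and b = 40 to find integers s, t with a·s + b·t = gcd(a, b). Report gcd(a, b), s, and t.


Euclidean algorithm on (566, 40) — divide until remainder is 0:
  566 = 14 · 40 + 6
  40 = 6 · 6 + 4
  6 = 1 · 4 + 2
  4 = 2 · 2 + 0
gcd(566, 40) = 2.
Track Bezout coefficients alongside the remainders: start with r₀ = 566 = a·1 + b·0 (s = 1, t = 0) and r₁ = 40 = a·0 + b·1 (s = 0, t = 1); each new remainder r_{k+1} = r_{k-1} − q_k·r_k inherits s_{k+1} = s_{k-1} − q_k·s_k, t_{k+1} = t_{k-1} − q_k·t_k, so r_k = a·s_k + b·t_k at every step:
  q = 14: r = 6, s = 1 − 14·0 = 1, t = 0 − 14·1 = -14  (check: 566·1 + 40·(-14) = 6)
  q = 6: r = 4, s = 0 − 6·1 = -6, t = 1 − 6·(-14) = 85  (check: 566·(-6) + 40·85 = 4)
  q = 1: r = 2, s = 1 − 1·(-6) = 7, t = -14 − 1·85 = -99  (check: 566·7 + 40·(-99) = 2)
The row with r = 2 (the gcd) gives the Bezout coefficients s = 7, t = -99.
Result: 566 · (7) + 40 · (-99) = 2.

gcd(566, 40) = 2; s = 7, t = -99 (check: 566·7 + 40·(-99) = 2).


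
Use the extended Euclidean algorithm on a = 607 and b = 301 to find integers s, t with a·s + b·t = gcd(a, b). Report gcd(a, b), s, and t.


Euclidean algorithm on (607, 301) — divide until remainder is 0:
  607 = 2 · 301 + 5
  301 = 60 · 5 + 1
  5 = 5 · 1 + 0
gcd(607, 301) = 1.
Track Bezout coefficients alongside the remainders: start with r₀ = 607 = a·1 + b·0 (s = 1, t = 0) and r₁ = 301 = a·0 + b·1 (s = 0, t = 1); each new remainder r_{k+1} = r_{k-1} − q_k·r_k inherits s_{k+1} = s_{k-1} − q_k·s_k, t_{k+1} = t_{k-1} − q_k·t_k, so r_k = a·s_k + b·t_k at every step:
  q = 2: r = 5, s = 1 − 2·0 = 1, t = 0 − 2·1 = -2  (check: 607·1 + 301·(-2) = 5)
  q = 60: r = 1, s = 0 − 60·1 = -60, t = 1 − 60·(-2) = 121  (check: 607·(-60) + 301·121 = 1)
The row with r = 1 (the gcd) gives the Bezout coefficients s = -60, t = 121.
Result: 607 · (-60) + 301 · (121) = 1.

gcd(607, 301) = 1; s = -60, t = 121 (check: 607·(-60) + 301·121 = 1).


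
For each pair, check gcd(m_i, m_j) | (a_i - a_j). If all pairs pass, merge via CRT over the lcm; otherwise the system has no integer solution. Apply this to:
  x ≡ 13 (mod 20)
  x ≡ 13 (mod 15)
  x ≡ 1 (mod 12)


Moduli 20, 15, 12 are not pairwise coprime, so CRT works modulo lcm(m_i) when all pairwise compatibility conditions hold.
Pairwise compatibility: gcd(m_i, m_j) must divide a_i - a_j for every pair.
Merge one congruence at a time:
  Start: x ≡ 13 (mod 20).
  Combine with x ≡ 13 (mod 15): gcd(20, 15) = 5; 13 - 13 = 0, which IS divisible by 5, so compatible.
    Write x = 13 + 20·t and substitute into x ≡ 13 (mod 15): 20·t ≡ 13 − 13 = 0 (mod 15).
    Divide the congruence (and modulus) by g = 5: 4·t ≡ 0 (mod 3).
    Reduce coefficients mod 3: 1·t ≡ 0 (mod 3).
    So t ≡ 0 (mod 3).
    Then x = 13 + 20·0 = 13, valid modulo lcm(20, 15) = 60: x ≡ 13 (mod 60).
  Combine with x ≡ 1 (mod 12): gcd(60, 12) = 12; 1 - 13 = -12, which IS divisible by 12, so compatible.
    Write x = 13 + 60·t and substitute into x ≡ 1 (mod 12): 60·t ≡ 1 − 13 = -12 (mod 12).
    Divide the congruence (and modulus) by g = 12: 5·t ≡ -1 (mod 1).
    Modulo 1 every t works; take t = 0.
    Then x = 13 + 60·0 = 13, valid modulo lcm(60, 12) = 60: x ≡ 13 (mod 60).
Verify: 13 mod 20 = 13, 13 mod 15 = 13, 13 mod 12 = 1.

x ≡ 13 (mod 60).


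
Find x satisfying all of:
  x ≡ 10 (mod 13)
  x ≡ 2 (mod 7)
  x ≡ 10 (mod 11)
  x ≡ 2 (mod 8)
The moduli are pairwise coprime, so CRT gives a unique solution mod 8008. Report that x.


Product of moduli M = 13 · 7 · 11 · 8 = 8008.
Merge one congruence at a time:
  Start: x ≡ 10 (mod 13).
  Combine with x ≡ 2 (mod 7); new modulus lcm = 91.
    Write x = 10 + 13·t and substitute into x ≡ 2 (mod 7): 13·t ≡ 2 − 10 = -8 (mod 7).
    Reduce coefficients mod 7: 6·t ≡ 6 (mod 7).
    The inverse of 6 mod 7 is 6 (since 6·6 = 36 = 5·7 + 1), so t ≡ 6·6 = 36 ≡ 1 (mod 7).
    Then x = 10 + 13·1 = 23, valid modulo lcm(13, 7) = 91: x ≡ 23 (mod 91).
  Combine with x ≡ 10 (mod 11); new modulus lcm = 1001.
    Write x = 23 + 91·t and substitute into x ≡ 10 (mod 11): 91·t ≡ 10 − 23 = -13 (mod 11).
    Reduce coefficients mod 11: 3·t ≡ 9 (mod 11).
    The inverse of 3 mod 11 is 4 (since 3·4 = 12 = 1·11 + 1), so t ≡ 4·9 = 36 ≡ 3 (mod 11).
    Then x = 23 + 91·3 = 296, valid modulo lcm(91, 11) = 1001: x ≡ 296 (mod 1001).
  Combine with x ≡ 2 (mod 8); new modulus lcm = 8008.
    Write x = 296 + 1001·t and substitute into x ≡ 2 (mod 8): 1001·t ≡ 2 − 296 = -294 (mod 8).
    Reduce coefficients mod 8: 1·t ≡ 2 (mod 8).
    So t ≡ 2 (mod 8).
    Then x = 296 + 1001·2 = 2298, valid modulo lcm(1001, 8) = 8008: x ≡ 2298 (mod 8008).
Verify against each original: 2298 mod 13 = 10, 2298 mod 7 = 2, 2298 mod 11 = 10, 2298 mod 8 = 2.

x ≡ 2298 (mod 8008).


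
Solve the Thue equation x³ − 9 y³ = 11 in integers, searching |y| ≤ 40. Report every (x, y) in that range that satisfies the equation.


The equation is x³ - 9y³ = 11. For fixed y, x³ = 9·y³ + 11, so a solution requires the RHS to be a perfect cube.
Strategy: iterate y from -40 to 40, compute RHS = 9·y³ + 11, and check whether it is a (positive or negative) perfect cube.
Check small values of y:
  y = 0: RHS = 11 is not a perfect cube.
  y = 1: RHS = 20 is not a perfect cube.
  y = -1: RHS = 2 is not a perfect cube.
  y = 2: RHS = 83 is not a perfect cube.
  y = -2: RHS = -61 is not a perfect cube.
  y = 3: RHS = 254 is not a perfect cube.
  y = -3: RHS = -232 is not a perfect cube.
Continuing the search up to |y| = 40 finds no solutions either.
No (x, y) in the scanned range satisfies the equation.

No integer solutions with |y| ≤ 40.


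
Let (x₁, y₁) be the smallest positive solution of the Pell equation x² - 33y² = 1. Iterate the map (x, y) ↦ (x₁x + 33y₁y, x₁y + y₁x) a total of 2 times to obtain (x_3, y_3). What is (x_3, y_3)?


Step 1: Find the fundamental solution (x₁, y₁) of x² - 33y² = 1.
  Expand √33 as a continued fraction. a₀ = ⌊√33⌋ = 5; iterate m_{k+1} = d_k·a_k − m_k, d_{k+1} = (33 − m_{k+1}²)/d_k, a_{k+1} = ⌊(a₀ + m_{k+1})/d_{k+1}⌋ (starting m₀ = 0, d₀ = 1), with convergents p_k = a_k·p_{k-1} + p_{k-2}, q_k = a_k·q_{k-1} + q_{k-2} (p₋₁ = 1, q₋₁ = 0):
  k = 0: a₀ = 5; p₀/q₀ = 5/1; p₀² − 33·q₀² = 25 − 33 = -8.
  k = 1: m = 5, d = 8, a = ⌊(5 + 5)/8⌋ = 1; p/q = (1·5 + 1)/(1·1 + 0) = 6/1; p² − 33·q² = 36 − 33 = 3.
  k = 2: m = 3, d = 3, a = ⌊(5 + 3)/3⌋ = 2; p/q = (2·6 + 5)/(2·1 + 1) = 17/3; p² − 33·q² = 289 − 297 = -8.
  k = 3: m = 3, d = 8, a = ⌊(5 + 3)/8⌋ = 1; p/q = (1·17 + 6)/(1·3 + 1) = 23/4; p² − 33·q² = 529 − 528 = 1.
  The first convergent with p² − 33·q² = 1 gives the fundamental solution (x₁, y₁) = (23, 4).
Step 2: Apply the recurrence (x_{n+1}, y_{n+1}) = (x₁x_n + 33y₁y_n, x₁y_n + y₁x_n) repeatedly.
  From (x_1, y_1) = (23, 4): x_2 = 23·23 + 33·4·4 = 1057; y_2 = 23·4 + 4·23 = 184.
  From (x_2, y_2) = (1057, 184): x_3 = 23·1057 + 33·4·184 = 48599; y_3 = 23·184 + 4·1057 = 8460.
Step 3: Verify x_3² - 33·y_3² = 2361862801 - 2361862800 = 1 (should be 1). ✓

(x_1, y_1) = (23, 4); (x_3, y_3) = (48599, 8460).


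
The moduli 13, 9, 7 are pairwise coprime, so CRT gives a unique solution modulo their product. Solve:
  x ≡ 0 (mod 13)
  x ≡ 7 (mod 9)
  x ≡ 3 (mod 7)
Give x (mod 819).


Moduli 13, 9, 7 are pairwise coprime; by CRT there is a unique solution modulo M = 13 · 9 · 7 = 819.
Solve pairwise, accumulating the modulus:
  Start with x ≡ 0 (mod 13).
  Combine with x ≡ 7 (mod 9): since gcd(13, 9) = 1, we get a unique residue mod 117.
    Write x = 0 + 13·t and substitute into x ≡ 7 (mod 9): 13·t ≡ 7 − 0 = 7 (mod 9).
    Reduce coefficients mod 9: 4·t ≡ 7 (mod 9).
    The inverse of 4 mod 9 is 7 (since 4·7 = 28 = 3·9 + 1), so t ≡ 7·7 = 49 ≡ 4 (mod 9).
    Then x = 0 + 13·4 = 52, valid modulo lcm(13, 9) = 117: x ≡ 52 (mod 117).
  Combine with x ≡ 3 (mod 7): since gcd(117, 7) = 1, we get a unique residue mod 819.
    Write x = 52 + 117·t and substitute into x ≡ 3 (mod 7): 117·t ≡ 3 − 52 = -49 (mod 7).
    Reduce coefficients mod 7: 5·t ≡ 0 (mod 7).
    The inverse of 5 mod 7 is 3 (since 5·3 = 15 = 2·7 + 1), so t ≡ 3·0 = 0 ≡ 0 (mod 7).
    Then x = 52 + 117·0 = 52, valid modulo lcm(117, 7) = 819: x ≡ 52 (mod 819).
Verify: 52 mod 13 = 0 ✓, 52 mod 9 = 7 ✓, 52 mod 7 = 3 ✓.

x ≡ 52 (mod 819).


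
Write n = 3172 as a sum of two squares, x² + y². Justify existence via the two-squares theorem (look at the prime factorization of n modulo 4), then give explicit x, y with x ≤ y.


Step 1: Factor n = 3172 = 2^2 · 13 · 61.
Step 2: Check the mod-4 condition on each prime factor: 2 = 2 (special); 13 ≡ 1 (mod 4), exponent 1; 61 ≡ 1 (mod 4), exponent 1.
All primes ≡ 3 (mod 4) appear to even exponent (or don't appear), so by the two-squares theorem n IS expressible as a sum of two squares.
Step 3: Build a representation. Group n = k² · m with k = 2 and m = 13 · 61 = 793 (a product of primes ≡ 1 (mod 4)); a representation of m scales to one of n via (k·x)² + (k·y)² = k²(x² + y²). Each prime p ≡ 1 (mod 4) is itself a sum of two squares; find a² by testing p − a² for a perfect square:
  13: 13 − 1² = 12, 13 − 2² = 9 = 3² ⇒ 13 = 2² + 3².
  61: 61 − 1² = 60, 61 − 2² = 57, 61 − 3² = 52, 61 − 4² = 45, 61 − 5² = 36 = 6² ⇒ 61 = 5² + 6².
  Combine using the Brahmagupta–Fibonacci identity (a² + b²)(c² + d²) = (ac − bd)² + (ad + bc)² = (ac + bd)² + (ad − bc)²:
  13 · 61 = 793: from (2² + 3²)(5² + 6²), take (2·5 − 3·6, 2·6 + 3·5) = (10 − 18, 12 + 15) = (-8, 27); dropping signs (only squares matter) gives (8, 27); check 8² + 27² = 64 + 729 = 793 ✓.
  Scale by k = 2: (2·8, 2·27) = (16, 54).
Step 4: Order so x ≤ y and verify: 16² + 54² = 256 + 2916 = 3172 = n. ✓

n = 3172 = 16² + 54² (one valid representation with x ≤ y).


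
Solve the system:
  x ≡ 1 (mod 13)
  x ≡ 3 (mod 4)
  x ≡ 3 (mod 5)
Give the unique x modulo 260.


Moduli 13, 4, 5 are pairwise coprime; by CRT there is a unique solution modulo M = 13 · 4 · 5 = 260.
Solve pairwise, accumulating the modulus:
  Start with x ≡ 1 (mod 13).
  Combine with x ≡ 3 (mod 4): since gcd(13, 4) = 1, we get a unique residue mod 52.
    Write x = 1 + 13·t and substitute into x ≡ 3 (mod 4): 13·t ≡ 3 − 1 = 2 (mod 4).
    Reduce coefficients mod 4: 1·t ≡ 2 (mod 4).
    So t ≡ 2 (mod 4).
    Then x = 1 + 13·2 = 27, valid modulo lcm(13, 4) = 52: x ≡ 27 (mod 52).
  Combine with x ≡ 3 (mod 5): since gcd(52, 5) = 1, we get a unique residue mod 260.
    Write x = 27 + 52·t and substitute into x ≡ 3 (mod 5): 52·t ≡ 3 − 27 = -24 (mod 5).
    Reduce coefficients mod 5: 2·t ≡ 1 (mod 5).
    The inverse of 2 mod 5 is 3 (since 2·3 = 6 = 1·5 + 1), so t ≡ 3·1 = 3 ≡ 3 (mod 5).
    Then x = 27 + 52·3 = 183, valid modulo lcm(52, 5) = 260: x ≡ 183 (mod 260).
Verify: 183 mod 13 = 1 ✓, 183 mod 4 = 3 ✓, 183 mod 5 = 3 ✓.

x ≡ 183 (mod 260).


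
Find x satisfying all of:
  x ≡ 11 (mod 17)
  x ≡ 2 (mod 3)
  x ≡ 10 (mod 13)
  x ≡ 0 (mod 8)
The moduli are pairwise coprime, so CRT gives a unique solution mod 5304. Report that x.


Product of moduli M = 17 · 3 · 13 · 8 = 5304.
Merge one congruence at a time:
  Start: x ≡ 11 (mod 17).
  Combine with x ≡ 2 (mod 3); new modulus lcm = 51.
    Write x = 11 + 17·t and substitute into x ≡ 2 (mod 3): 17·t ≡ 2 − 11 = -9 (mod 3).
    Reduce coefficients mod 3: 2·t ≡ 0 (mod 3).
    The inverse of 2 mod 3 is 2 (since 2·2 = 4 = 1·3 + 1), so t ≡ 2·0 = 0 ≡ 0 (mod 3).
    Then x = 11 + 17·0 = 11, valid modulo lcm(17, 3) = 51: x ≡ 11 (mod 51).
  Combine with x ≡ 10 (mod 13); new modulus lcm = 663.
    Write x = 11 + 51·t and substitute into x ≡ 10 (mod 13): 51·t ≡ 10 − 11 = -1 (mod 13).
    Reduce coefficients mod 13: 12·t ≡ 12 (mod 13).
    The inverse of 12 mod 13 is 12 (since 12·12 = 144 = 11·13 + 1), so t ≡ 12·12 = 144 ≡ 1 (mod 13).
    Then x = 11 + 51·1 = 62, valid modulo lcm(51, 13) = 663: x ≡ 62 (mod 663).
  Combine with x ≡ 0 (mod 8); new modulus lcm = 5304.
    Write x = 62 + 663·t and substitute into x ≡ 0 (mod 8): 663·t ≡ 0 − 62 = -62 (mod 8).
    Reduce coefficients mod 8: 7·t ≡ 2 (mod 8).
    The inverse of 7 mod 8 is 7 (since 7·7 = 49 = 6·8 + 1), so t ≡ 7·2 = 14 ≡ 6 (mod 8).
    Then x = 62 + 663·6 = 4040, valid modulo lcm(663, 8) = 5304: x ≡ 4040 (mod 5304).
Verify against each original: 4040 mod 17 = 11, 4040 mod 3 = 2, 4040 mod 13 = 10, 4040 mod 8 = 0.

x ≡ 4040 (mod 5304).


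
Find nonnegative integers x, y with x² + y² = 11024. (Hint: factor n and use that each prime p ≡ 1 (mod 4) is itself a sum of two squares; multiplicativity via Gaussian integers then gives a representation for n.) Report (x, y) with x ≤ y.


Step 1: Factor n = 11024 = 2^4 · 13 · 53.
Step 2: Check the mod-4 condition on each prime factor: 2 = 2 (special); 13 ≡ 1 (mod 4), exponent 1; 53 ≡ 1 (mod 4), exponent 1.
All primes ≡ 3 (mod 4) appear to even exponent (or don't appear), so by the two-squares theorem n IS expressible as a sum of two squares.
Step 3: Build a representation. Group n = k² · m with k = 4 and m = 13 · 53 = 689 (a product of primes ≡ 1 (mod 4)); a representation of m scales to one of n via (k·x)² + (k·y)² = k²(x² + y²). Each prime p ≡ 1 (mod 4) is itself a sum of two squares; find a² by testing p − a² for a perfect square:
  13: 13 − 1² = 12, 13 − 2² = 9 = 3² ⇒ 13 = 2² + 3².
  53: 53 − 1² = 52, 53 − 2² = 49 = 7² ⇒ 53 = 2² + 7².
  Combine using the Brahmagupta–Fibonacci identity (a² + b²)(c² + d²) = (ac − bd)² + (ad + bc)² = (ac + bd)² + (ad − bc)²:
  13 · 53 = 689: from (2² + 3²)(2² + 7²), take (2·2 − 3·7, 2·7 + 3·2) = (4 − 21, 14 + 6) = (-17, 20); dropping signs (only squares matter) gives (17, 20); check 17² + 20² = 289 + 400 = 689 ✓.
  Scale by k = 4: (4·17, 4·20) = (68, 80).
Step 4: Order so x ≤ y and verify: 68² + 80² = 4624 + 6400 = 11024 = n. ✓

n = 11024 = 68² + 80² (one valid representation with x ≤ y).


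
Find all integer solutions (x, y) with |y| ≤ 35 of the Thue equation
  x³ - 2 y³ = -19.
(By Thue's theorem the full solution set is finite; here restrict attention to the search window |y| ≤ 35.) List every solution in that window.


The equation is x³ - 2y³ = -19. For fixed y, x³ = 2·y³ − 19, so a solution requires the RHS to be a perfect cube.
Strategy: iterate y from -35 to 35, compute RHS = 2·y³ − 19, and check whether it is a (positive or negative) perfect cube.
Check small values of y:
  y = 0: RHS = -19 is not a perfect cube.
  y = 1: RHS = -17 is not a perfect cube.
  y = -1: RHS = -21 is not a perfect cube.
  y = 2: RHS = -3 is not a perfect cube.
  y = -2: RHS = -35 is not a perfect cube.
  y = 3: RHS = 35 is not a perfect cube.
  y = -3: RHS = -73 is not a perfect cube.
Continuing the search up to |y| = 35 finds no solutions either.
No (x, y) in the scanned range satisfies the equation.

No integer solutions with |y| ≤ 35.


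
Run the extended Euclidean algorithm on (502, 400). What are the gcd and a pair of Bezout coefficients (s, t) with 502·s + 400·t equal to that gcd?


Euclidean algorithm on (502, 400) — divide until remainder is 0:
  502 = 1 · 400 + 102
  400 = 3 · 102 + 94
  102 = 1 · 94 + 8
  94 = 11 · 8 + 6
  8 = 1 · 6 + 2
  6 = 3 · 2 + 0
gcd(502, 400) = 2.
Track Bezout coefficients alongside the remainders: start with r₀ = 502 = a·1 + b·0 (s = 1, t = 0) and r₁ = 400 = a·0 + b·1 (s = 0, t = 1); each new remainder r_{k+1} = r_{k-1} − q_k·r_k inherits s_{k+1} = s_{k-1} − q_k·s_k, t_{k+1} = t_{k-1} − q_k·t_k, so r_k = a·s_k + b·t_k at every step:
  q = 1: r = 102, s = 1 − 1·0 = 1, t = 0 − 1·1 = -1  (check: 502·1 + 400·(-1) = 102)
  q = 3: r = 94, s = 0 − 3·1 = -3, t = 1 − 3·(-1) = 4  (check: 502·(-3) + 400·4 = 94)
  q = 1: r = 8, s = 1 − 1·(-3) = 4, t = -1 − 1·4 = -5  (check: 502·4 + 400·(-5) = 8)
  q = 11: r = 6, s = -3 − 11·4 = -47, t = 4 − 11·(-5) = 59  (check: 502·(-47) + 400·59 = 6)
  q = 1: r = 2, s = 4 − 1·(-47) = 51, t = -5 − 1·59 = -64  (check: 502·51 + 400·(-64) = 2)
The row with r = 2 (the gcd) gives the Bezout coefficients s = 51, t = -64.
Result: 502 · (51) + 400 · (-64) = 2.

gcd(502, 400) = 2; s = 51, t = -64 (check: 502·51 + 400·(-64) = 2).


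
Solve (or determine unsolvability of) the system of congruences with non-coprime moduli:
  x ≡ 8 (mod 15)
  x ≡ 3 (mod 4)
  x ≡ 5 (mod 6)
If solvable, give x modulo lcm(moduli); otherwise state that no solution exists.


Moduli 15, 4, 6 are not pairwise coprime, so CRT works modulo lcm(m_i) when all pairwise compatibility conditions hold.
Pairwise compatibility: gcd(m_i, m_j) must divide a_i - a_j for every pair.
Merge one congruence at a time:
  Start: x ≡ 8 (mod 15).
  Combine with x ≡ 3 (mod 4): gcd(15, 4) = 1; 3 - 8 = -5, which IS divisible by 1, so compatible.
    Write x = 8 + 15·t and substitute into x ≡ 3 (mod 4): 15·t ≡ 3 − 8 = -5 (mod 4).
    Reduce coefficients mod 4: 3·t ≡ 3 (mod 4).
    The inverse of 3 mod 4 is 3 (since 3·3 = 9 = 2·4 + 1), so t ≡ 3·3 = 9 ≡ 1 (mod 4).
    Then x = 8 + 15·1 = 23, valid modulo lcm(15, 4) = 60: x ≡ 23 (mod 60).
  Combine with x ≡ 5 (mod 6): gcd(60, 6) = 6; 5 - 23 = -18, which IS divisible by 6, so compatible.
    Write x = 23 + 60·t and substitute into x ≡ 5 (mod 6): 60·t ≡ 5 − 23 = -18 (mod 6).
    Divide the congruence (and modulus) by g = 6: 10·t ≡ -3 (mod 1).
    Modulo 1 every t works; take t = 0.
    Then x = 23 + 60·0 = 23, valid modulo lcm(60, 6) = 60: x ≡ 23 (mod 60).
Verify: 23 mod 15 = 8, 23 mod 4 = 3, 23 mod 6 = 5.

x ≡ 23 (mod 60).


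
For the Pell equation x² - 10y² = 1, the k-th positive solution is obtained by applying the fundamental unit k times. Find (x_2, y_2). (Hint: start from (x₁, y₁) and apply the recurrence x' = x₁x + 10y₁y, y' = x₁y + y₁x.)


Step 1: Find the fundamental solution (x₁, y₁) of x² - 10y² = 1.
  Expand √10 as a continued fraction. a₀ = ⌊√10⌋ = 3; iterate m_{k+1} = d_k·a_k − m_k, d_{k+1} = (10 − m_{k+1}²)/d_k, a_{k+1} = ⌊(a₀ + m_{k+1})/d_{k+1}⌋ (starting m₀ = 0, d₀ = 1), with convergents p_k = a_k·p_{k-1} + p_{k-2}, q_k = a_k·q_{k-1} + q_{k-2} (p₋₁ = 1, q₋₁ = 0):
  k = 0: a₀ = 3; p₀/q₀ = 3/1; p₀² − 10·q₀² = 9 − 10 = -1.
  k = 1: m = 3, d = 1, a = ⌊(3 + 3)/1⌋ = 6; p/q = (6·3 + 1)/(6·1 + 0) = 19/6; p² − 10·q² = 361 − 360 = 1.
  The first convergent with p² − 10·q² = 1 gives the fundamental solution (x₁, y₁) = (19, 6).
Step 2: Apply the recurrence (x_{n+1}, y_{n+1}) = (x₁x_n + 10y₁y_n, x₁y_n + y₁x_n) repeatedly.
  From (x_1, y_1) = (19, 6): x_2 = 19·19 + 10·6·6 = 721; y_2 = 19·6 + 6·19 = 228.
Step 3: Verify x_2² - 10·y_2² = 519841 - 519840 = 1 (should be 1). ✓

(x_1, y_1) = (19, 6); (x_2, y_2) = (721, 228).


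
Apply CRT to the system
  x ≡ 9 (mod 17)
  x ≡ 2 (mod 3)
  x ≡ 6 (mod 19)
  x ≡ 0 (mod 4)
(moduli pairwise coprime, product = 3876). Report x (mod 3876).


Product of moduli M = 17 · 3 · 19 · 4 = 3876.
Merge one congruence at a time:
  Start: x ≡ 9 (mod 17).
  Combine with x ≡ 2 (mod 3); new modulus lcm = 51.
    Write x = 9 + 17·t and substitute into x ≡ 2 (mod 3): 17·t ≡ 2 − 9 = -7 (mod 3).
    Reduce coefficients mod 3: 2·t ≡ 2 (mod 3).
    The inverse of 2 mod 3 is 2 (since 2·2 = 4 = 1·3 + 1), so t ≡ 2·2 = 4 ≡ 1 (mod 3).
    Then x = 9 + 17·1 = 26, valid modulo lcm(17, 3) = 51: x ≡ 26 (mod 51).
  Combine with x ≡ 6 (mod 19); new modulus lcm = 969.
    Write x = 26 + 51·t and substitute into x ≡ 6 (mod 19): 51·t ≡ 6 − 26 = -20 (mod 19).
    Reduce coefficients mod 19: 13·t ≡ 18 (mod 19).
    The inverse of 13 mod 19 is 3 (since 13·3 = 39 = 2·19 + 1), so t ≡ 3·18 = 54 ≡ 16 (mod 19).
    Then x = 26 + 51·16 = 842, valid modulo lcm(51, 19) = 969: x ≡ 842 (mod 969).
  Combine with x ≡ 0 (mod 4); new modulus lcm = 3876.
    Write x = 842 + 969·t and substitute into x ≡ 0 (mod 4): 969·t ≡ 0 − 842 = -842 (mod 4).
    Reduce coefficients mod 4: 1·t ≡ 2 (mod 4).
    So t ≡ 2 (mod 4).
    Then x = 842 + 969·2 = 2780, valid modulo lcm(969, 4) = 3876: x ≡ 2780 (mod 3876).
Verify against each original: 2780 mod 17 = 9, 2780 mod 3 = 2, 2780 mod 19 = 6, 2780 mod 4 = 0.

x ≡ 2780 (mod 3876).


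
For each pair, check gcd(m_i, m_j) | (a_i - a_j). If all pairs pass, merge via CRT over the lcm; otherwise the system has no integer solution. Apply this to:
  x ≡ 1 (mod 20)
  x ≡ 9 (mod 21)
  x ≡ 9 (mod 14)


Moduli 20, 21, 14 are not pairwise coprime, so CRT works modulo lcm(m_i) when all pairwise compatibility conditions hold.
Pairwise compatibility: gcd(m_i, m_j) must divide a_i - a_j for every pair.
Merge one congruence at a time:
  Start: x ≡ 1 (mod 20).
  Combine with x ≡ 9 (mod 21): gcd(20, 21) = 1; 9 - 1 = 8, which IS divisible by 1, so compatible.
    Write x = 1 + 20·t and substitute into x ≡ 9 (mod 21): 20·t ≡ 9 − 1 = 8 (mod 21).
    The inverse of 20 mod 21 is 20 (since 20·20 = 400 = 19·21 + 1), so t ≡ 20·8 = 160 ≡ 13 (mod 21).
    Then x = 1 + 20·13 = 261, valid modulo lcm(20, 21) = 420: x ≡ 261 (mod 420).
  Combine with x ≡ 9 (mod 14): gcd(420, 14) = 14; 9 - 261 = -252, which IS divisible by 14, so compatible.
    Write x = 261 + 420·t and substitute into x ≡ 9 (mod 14): 420·t ≡ 9 − 261 = -252 (mod 14).
    Divide the congruence (and modulus) by g = 14: 30·t ≡ -18 (mod 1).
    Modulo 1 every t works; take t = 0.
    Then x = 261 + 420·0 = 261, valid modulo lcm(420, 14) = 420: x ≡ 261 (mod 420).
Verify: 261 mod 20 = 1, 261 mod 21 = 9, 261 mod 14 = 9.

x ≡ 261 (mod 420).


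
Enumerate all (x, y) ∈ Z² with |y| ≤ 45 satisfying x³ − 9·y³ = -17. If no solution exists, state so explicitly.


The equation is x³ - 9y³ = -17. For fixed y, x³ = 9·y³ − 17, so a solution requires the RHS to be a perfect cube.
Strategy: iterate y from -45 to 45, compute RHS = 9·y³ − 17, and check whether it is a (positive or negative) perfect cube.
Check small values of y:
  y = 0: RHS = -17 is not a perfect cube.
  y = 1: RHS = -8 = (-2)³ ⇒ x = -2 works.
  y = -1: RHS = -26 is not a perfect cube.
  y = 2: RHS = 55 is not a perfect cube.
  y = -2: RHS = -89 is not a perfect cube.
  y = 3: RHS = 226 is not a perfect cube.
  y = -3: RHS = -260 is not a perfect cube.
Continuing, at y = 25: RHS = 140608 = (52)³ ⇒ x = 52 works.
Searching the remaining y in |y| ≤ 45 finds no further solutions.
Collected solutions: (-2, 1), (52, 25).

Solutions (with |y| ≤ 45): (-2, 1), (52, 25).


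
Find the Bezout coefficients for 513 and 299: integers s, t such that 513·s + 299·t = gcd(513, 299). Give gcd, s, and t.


Euclidean algorithm on (513, 299) — divide until remainder is 0:
  513 = 1 · 299 + 214
  299 = 1 · 214 + 85
  214 = 2 · 85 + 44
  85 = 1 · 44 + 41
  44 = 1 · 41 + 3
  41 = 13 · 3 + 2
  3 = 1 · 2 + 1
  2 = 2 · 1 + 0
gcd(513, 299) = 1.
Track Bezout coefficients alongside the remainders: start with r₀ = 513 = a·1 + b·0 (s = 1, t = 0) and r₁ = 299 = a·0 + b·1 (s = 0, t = 1); each new remainder r_{k+1} = r_{k-1} − q_k·r_k inherits s_{k+1} = s_{k-1} − q_k·s_k, t_{k+1} = t_{k-1} − q_k·t_k, so r_k = a·s_k + b·t_k at every step:
  q = 1: r = 214, s = 1 − 1·0 = 1, t = 0 − 1·1 = -1  (check: 513·1 + 299·(-1) = 214)
  q = 1: r = 85, s = 0 − 1·1 = -1, t = 1 − 1·(-1) = 2  (check: 513·(-1) + 299·2 = 85)
  q = 2: r = 44, s = 1 − 2·(-1) = 3, t = -1 − 2·2 = -5  (check: 513·3 + 299·(-5) = 44)
  q = 1: r = 41, s = -1 − 1·3 = -4, t = 2 − 1·(-5) = 7  (check: 513·(-4) + 299·7 = 41)
  q = 1: r = 3, s = 3 − 1·(-4) = 7, t = -5 − 1·7 = -12  (check: 513·7 + 299·(-12) = 3)
  q = 13: r = 2, s = -4 − 13·7 = -95, t = 7 − 13·(-12) = 163  (check: 513·(-95) + 299·163 = 2)
  q = 1: r = 1, s = 7 − 1·(-95) = 102, t = -12 − 1·163 = -175  (check: 513·102 + 299·(-175) = 1)
The row with r = 1 (the gcd) gives the Bezout coefficients s = 102, t = -175.
Result: 513 · (102) + 299 · (-175) = 1.

gcd(513, 299) = 1; s = 102, t = -175 (check: 513·102 + 299·(-175) = 1).


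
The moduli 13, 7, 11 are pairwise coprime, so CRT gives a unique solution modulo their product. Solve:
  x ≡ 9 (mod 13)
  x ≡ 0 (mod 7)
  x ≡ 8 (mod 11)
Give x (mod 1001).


Moduli 13, 7, 11 are pairwise coprime; by CRT there is a unique solution modulo M = 13 · 7 · 11 = 1001.
Solve pairwise, accumulating the modulus:
  Start with x ≡ 9 (mod 13).
  Combine with x ≡ 0 (mod 7): since gcd(13, 7) = 1, we get a unique residue mod 91.
    Write x = 9 + 13·t and substitute into x ≡ 0 (mod 7): 13·t ≡ 0 − 9 = -9 (mod 7).
    Reduce coefficients mod 7: 6·t ≡ 5 (mod 7).
    The inverse of 6 mod 7 is 6 (since 6·6 = 36 = 5·7 + 1), so t ≡ 6·5 = 30 ≡ 2 (mod 7).
    Then x = 9 + 13·2 = 35, valid modulo lcm(13, 7) = 91: x ≡ 35 (mod 91).
  Combine with x ≡ 8 (mod 11): since gcd(91, 11) = 1, we get a unique residue mod 1001.
    Write x = 35 + 91·t and substitute into x ≡ 8 (mod 11): 91·t ≡ 8 − 35 = -27 (mod 11).
    Reduce coefficients mod 11: 3·t ≡ 6 (mod 11).
    The inverse of 3 mod 11 is 4 (since 3·4 = 12 = 1·11 + 1), so t ≡ 4·6 = 24 ≡ 2 (mod 11).
    Then x = 35 + 91·2 = 217, valid modulo lcm(91, 11) = 1001: x ≡ 217 (mod 1001).
Verify: 217 mod 13 = 9 ✓, 217 mod 7 = 0 ✓, 217 mod 11 = 8 ✓.

x ≡ 217 (mod 1001).


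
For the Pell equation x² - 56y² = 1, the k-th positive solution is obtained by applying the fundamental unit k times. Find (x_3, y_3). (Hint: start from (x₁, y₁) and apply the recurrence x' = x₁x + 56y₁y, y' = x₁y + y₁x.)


Step 1: Find the fundamental solution (x₁, y₁) of x² - 56y² = 1.
  Expand √56 as a continued fraction. a₀ = ⌊√56⌋ = 7; iterate m_{k+1} = d_k·a_k − m_k, d_{k+1} = (56 − m_{k+1}²)/d_k, a_{k+1} = ⌊(a₀ + m_{k+1})/d_{k+1}⌋ (starting m₀ = 0, d₀ = 1), with convergents p_k = a_k·p_{k-1} + p_{k-2}, q_k = a_k·q_{k-1} + q_{k-2} (p₋₁ = 1, q₋₁ = 0):
  k = 0: a₀ = 7; p₀/q₀ = 7/1; p₀² − 56·q₀² = 49 − 56 = -7.
  k = 1: m = 7, d = 7, a = ⌊(7 + 7)/7⌋ = 2; p/q = (2·7 + 1)/(2·1 + 0) = 15/2; p² − 56·q² = 225 − 224 = 1.
  The first convergent with p² − 56·q² = 1 gives the fundamental solution (x₁, y₁) = (15, 2).
Step 2: Apply the recurrence (x_{n+1}, y_{n+1}) = (x₁x_n + 56y₁y_n, x₁y_n + y₁x_n) repeatedly.
  From (x_1, y_1) = (15, 2): x_2 = 15·15 + 56·2·2 = 449; y_2 = 15·2 + 2·15 = 60.
  From (x_2, y_2) = (449, 60): x_3 = 15·449 + 56·2·60 = 13455; y_3 = 15·60 + 2·449 = 1798.
Step 3: Verify x_3² - 56·y_3² = 181037025 - 181037024 = 1 (should be 1). ✓

(x_1, y_1) = (15, 2); (x_3, y_3) = (13455, 1798).


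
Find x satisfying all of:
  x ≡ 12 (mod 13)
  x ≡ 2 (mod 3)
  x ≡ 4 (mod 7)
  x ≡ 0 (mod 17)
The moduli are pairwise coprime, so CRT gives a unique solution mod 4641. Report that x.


Product of moduli M = 13 · 3 · 7 · 17 = 4641.
Merge one congruence at a time:
  Start: x ≡ 12 (mod 13).
  Combine with x ≡ 2 (mod 3); new modulus lcm = 39.
    Write x = 12 + 13·t and substitute into x ≡ 2 (mod 3): 13·t ≡ 2 − 12 = -10 (mod 3).
    Reduce coefficients mod 3: 1·t ≡ 2 (mod 3).
    So t ≡ 2 (mod 3).
    Then x = 12 + 13·2 = 38, valid modulo lcm(13, 3) = 39: x ≡ 38 (mod 39).
  Combine with x ≡ 4 (mod 7); new modulus lcm = 273.
    Write x = 38 + 39·t and substitute into x ≡ 4 (mod 7): 39·t ≡ 4 − 38 = -34 (mod 7).
    Reduce coefficients mod 7: 4·t ≡ 1 (mod 7).
    The inverse of 4 mod 7 is 2 (since 4·2 = 8 = 1·7 + 1), so t ≡ 2·1 = 2 ≡ 2 (mod 7).
    Then x = 38 + 39·2 = 116, valid modulo lcm(39, 7) = 273: x ≡ 116 (mod 273).
  Combine with x ≡ 0 (mod 17); new modulus lcm = 4641.
    Write x = 116 + 273·t and substitute into x ≡ 0 (mod 17): 273·t ≡ 0 − 116 = -116 (mod 17).
    Reduce coefficients mod 17: 1·t ≡ 3 (mod 17).
    So t ≡ 3 (mod 17).
    Then x = 116 + 273·3 = 935, valid modulo lcm(273, 17) = 4641: x ≡ 935 (mod 4641).
Verify against each original: 935 mod 13 = 12, 935 mod 3 = 2, 935 mod 7 = 4, 935 mod 17 = 0.

x ≡ 935 (mod 4641).


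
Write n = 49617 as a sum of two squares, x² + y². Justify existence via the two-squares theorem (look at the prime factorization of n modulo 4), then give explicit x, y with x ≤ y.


Step 1: Factor n = 49617 = 3^2 · 37 · 149.
Step 2: Check the mod-4 condition on each prime factor: 3 ≡ 3 (mod 4), exponent 2 (must be even); 37 ≡ 1 (mod 4), exponent 1; 149 ≡ 1 (mod 4), exponent 1.
All primes ≡ 3 (mod 4) appear to even exponent (or don't appear), so by the two-squares theorem n IS expressible as a sum of two squares.
Step 3: Build a representation. Group n = k² · m with k = 3 and m = 37 · 149 = 5513 (a product of primes ≡ 1 (mod 4)); a representation of m scales to one of n via (k·x)² + (k·y)² = k²(x² + y²). Each prime p ≡ 1 (mod 4) is itself a sum of two squares; find a² by testing p − a² for a perfect square:
  37: 37 − 1² = 36 = 6² ⇒ 37 = 1² + 6².
  149: 149 − 1² = 148, 149 − 2² = 145, 149 − 3² = 140, 149 − 4² = 133, 149 − 5² = 124, 149 − 6² = 113, 149 − 7² = 100 = 10² ⇒ 149 = 7² + 10².
  Combine using the Brahmagupta–Fibonacci identity (a² + b²)(c² + d²) = (ac − bd)² + (ad + bc)² = (ac + bd)² + (ad − bc)²:
  37 · 149 = 5513: from (1² + 6²)(7² + 10²), take (1·7 − 6·10, 1·10 + 6·7) = (7 − 60, 10 + 42) = (-53, 52); dropping signs (only squares matter) gives (53, 52); check 53² + 52² = 2809 + 2704 = 5513 ✓.
  Scale by k = 3: (3·53, 3·52) = (159, 156).
Step 4: Order so x ≤ y and verify: 156² + 159² = 24336 + 25281 = 49617 = n. ✓

n = 49617 = 156² + 159² (one valid representation with x ≤ y).


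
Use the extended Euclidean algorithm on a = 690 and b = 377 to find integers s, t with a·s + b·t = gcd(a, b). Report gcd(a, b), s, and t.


Euclidean algorithm on (690, 377) — divide until remainder is 0:
  690 = 1 · 377 + 313
  377 = 1 · 313 + 64
  313 = 4 · 64 + 57
  64 = 1 · 57 + 7
  57 = 8 · 7 + 1
  7 = 7 · 1 + 0
gcd(690, 377) = 1.
Track Bezout coefficients alongside the remainders: start with r₀ = 690 = a·1 + b·0 (s = 1, t = 0) and r₁ = 377 = a·0 + b·1 (s = 0, t = 1); each new remainder r_{k+1} = r_{k-1} − q_k·r_k inherits s_{k+1} = s_{k-1} − q_k·s_k, t_{k+1} = t_{k-1} − q_k·t_k, so r_k = a·s_k + b·t_k at every step:
  q = 1: r = 313, s = 1 − 1·0 = 1, t = 0 − 1·1 = -1  (check: 690·1 + 377·(-1) = 313)
  q = 1: r = 64, s = 0 − 1·1 = -1, t = 1 − 1·(-1) = 2  (check: 690·(-1) + 377·2 = 64)
  q = 4: r = 57, s = 1 − 4·(-1) = 5, t = -1 − 4·2 = -9  (check: 690·5 + 377·(-9) = 57)
  q = 1: r = 7, s = -1 − 1·5 = -6, t = 2 − 1·(-9) = 11  (check: 690·(-6) + 377·11 = 7)
  q = 8: r = 1, s = 5 − 8·(-6) = 53, t = -9 − 8·11 = -97  (check: 690·53 + 377·(-97) = 1)
The row with r = 1 (the gcd) gives the Bezout coefficients s = 53, t = -97.
Result: 690 · (53) + 377 · (-97) = 1.

gcd(690, 377) = 1; s = 53, t = -97 (check: 690·53 + 377·(-97) = 1).


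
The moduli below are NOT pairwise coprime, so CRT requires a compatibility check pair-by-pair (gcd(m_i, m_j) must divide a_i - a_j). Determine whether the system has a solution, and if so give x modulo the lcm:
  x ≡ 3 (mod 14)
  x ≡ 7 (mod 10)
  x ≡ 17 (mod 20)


Moduli 14, 10, 20 are not pairwise coprime, so CRT works modulo lcm(m_i) when all pairwise compatibility conditions hold.
Pairwise compatibility: gcd(m_i, m_j) must divide a_i - a_j for every pair.
Merge one congruence at a time:
  Start: x ≡ 3 (mod 14).
  Combine with x ≡ 7 (mod 10): gcd(14, 10) = 2; 7 - 3 = 4, which IS divisible by 2, so compatible.
    Write x = 3 + 14·t and substitute into x ≡ 7 (mod 10): 14·t ≡ 7 − 3 = 4 (mod 10).
    Divide the congruence (and modulus) by g = 2: 7·t ≡ 2 (mod 5).
    Reduce coefficients mod 5: 2·t ≡ 2 (mod 5).
    The inverse of 2 mod 5 is 3 (since 2·3 = 6 = 1·5 + 1), so t ≡ 3·2 = 6 ≡ 1 (mod 5).
    Then x = 3 + 14·1 = 17, valid modulo lcm(14, 10) = 70: x ≡ 17 (mod 70).
  Combine with x ≡ 17 (mod 20): gcd(70, 20) = 10; 17 - 17 = 0, which IS divisible by 10, so compatible.
    Write x = 17 + 70·t and substitute into x ≡ 17 (mod 20): 70·t ≡ 17 − 17 = 0 (mod 20).
    Divide the congruence (and modulus) by g = 10: 7·t ≡ 0 (mod 2).
    Reduce coefficients mod 2: 1·t ≡ 0 (mod 2).
    So t ≡ 0 (mod 2).
    Then x = 17 + 70·0 = 17, valid modulo lcm(70, 20) = 140: x ≡ 17 (mod 140).
Verify: 17 mod 14 = 3, 17 mod 10 = 7, 17 mod 20 = 17.

x ≡ 17 (mod 140).
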